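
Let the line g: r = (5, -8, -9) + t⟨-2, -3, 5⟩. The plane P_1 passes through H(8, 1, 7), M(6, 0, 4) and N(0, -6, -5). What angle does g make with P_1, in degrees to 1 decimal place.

HM = (-2, -1, -3), HN = (-8, -7, -12); a normal to P_1 is HM × HN = (-9, 0, 6).
Using H: P_1 has equation -9x + 6z = -30.
sin θ = |n·v| / (|n||v|) = |48| / (√117 · √38) = 0.71987.
θ ≈ 46.0°.

46.0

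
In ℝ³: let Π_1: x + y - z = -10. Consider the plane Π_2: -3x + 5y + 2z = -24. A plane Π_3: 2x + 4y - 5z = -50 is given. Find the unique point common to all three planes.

Solving the 3×3 linear system x + y - z = -10, -3x + 5y + 2z = -24, 2x + 4y - 5z = -50 (e.g. by elimination or Cramer's rule, determinant = -22) gives (2, -6, 6).

(2, -6, 6)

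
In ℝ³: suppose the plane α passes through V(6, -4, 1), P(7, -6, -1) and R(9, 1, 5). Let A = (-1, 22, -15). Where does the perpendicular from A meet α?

(3, 2, 7)

VP = (1, -2, -2), VR = (3, 5, 4); a normal to α is VP × VR = (2, -10, 11).
Using V: α has equation 2x - 10y + 11z = 63.
Foot = A − λn with λ = (n·A − d)/|n|² = (-387 − 63)/225 = -2.
Foot = (-1, 22, -15) − (-2)·(2, -10, 11) = (3, 2, 7).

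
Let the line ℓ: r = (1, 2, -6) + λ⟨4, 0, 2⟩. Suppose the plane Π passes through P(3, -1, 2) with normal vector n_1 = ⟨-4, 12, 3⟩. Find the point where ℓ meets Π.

(9, 2, -2)

Π: n_1·r = n_1·P gives -4x + 12y + 3z = -18.
Substitute r = (1, 2, -6) + t(4, 0, 2) into the plane: 2 + (-10)t = -18, so t = 2.
Intersection: (1, 2, -6) + 2·(4, 0, 2) = (9, 2, -2).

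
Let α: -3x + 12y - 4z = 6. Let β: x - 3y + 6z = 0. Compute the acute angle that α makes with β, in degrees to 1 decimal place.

cos θ = |n₁·n₂| / (|n₁||n₂|) = |-63| / (√169 · √46).
θ = arccos(0.71453) ≈ 44.4°.

44.4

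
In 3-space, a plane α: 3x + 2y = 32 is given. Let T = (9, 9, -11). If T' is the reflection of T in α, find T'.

λ = (n·T − d)/|n|² = (45 − 32)/13 = 1.
Reflection = T − 2λn = (9, 9, -11) − 2·(3, 2, 0) = (3, 5, -11).

(3, 5, -11)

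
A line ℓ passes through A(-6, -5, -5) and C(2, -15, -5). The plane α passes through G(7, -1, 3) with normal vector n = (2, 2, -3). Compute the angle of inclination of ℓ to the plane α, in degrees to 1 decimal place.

A direction vector for ℓ is C − A = (8, -10, 0).
α: n·r = n·G gives 2x + 2y - 3z = 3.
sin θ = |n·v| / (|n||v|) = |-4| / (√17 · √164) = 0.07576.
θ ≈ 4.3°.

4.3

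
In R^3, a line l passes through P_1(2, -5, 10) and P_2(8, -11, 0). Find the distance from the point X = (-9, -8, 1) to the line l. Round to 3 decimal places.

A direction vector for l is P_2 − P_1 = (6, -6, -10).
Taking (2, -5, 10) on l with direction v = (6, -6, -10): w = X − (2, -5, 10) = (-11, -3, -9), and w × v = (-24, -164, 84).
Distance = |w × v| / |v| = √34528 / √172 ≈ 14.168.

14.168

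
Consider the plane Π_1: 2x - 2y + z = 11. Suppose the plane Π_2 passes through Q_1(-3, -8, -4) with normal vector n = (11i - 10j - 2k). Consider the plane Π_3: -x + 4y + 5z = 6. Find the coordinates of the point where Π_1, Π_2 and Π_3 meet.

Π_2: n·r = n·Q_1 gives 11x - 10y - 2z = 55.
Solving the 3×3 linear system 2x - 2y + z = 11, 11x - 10y - 2z = 55, -x + 4y + 5z = 6 (e.g. by elimination or Cramer's rule, determinant = 56) gives (7, 2, 1).

(7, 2, 1)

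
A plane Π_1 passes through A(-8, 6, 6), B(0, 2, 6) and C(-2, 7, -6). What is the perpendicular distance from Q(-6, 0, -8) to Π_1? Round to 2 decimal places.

AB = (8, -4, 0), AC = (6, 1, -12); a normal to Π_1 is AB × AC = (48, 96, 32).
Using A: Π_1 has equation 48x + 96y + 32z = 384.
n·Q − d = (48)·(-6) + (96)·(0) + (32)·(-8) − 384 = -928; |n| = √12544.
Distance = |-928| / √12544 = 928/√12544 ≈ 8.29.

8.29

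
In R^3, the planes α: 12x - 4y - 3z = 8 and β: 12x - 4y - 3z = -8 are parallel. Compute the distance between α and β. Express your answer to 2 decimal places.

Same normal n = (12, -4, -3) with |n| = √169; distance = |8 − (-8)| / |n| = 16/√169 ≈ 1.23.

1.23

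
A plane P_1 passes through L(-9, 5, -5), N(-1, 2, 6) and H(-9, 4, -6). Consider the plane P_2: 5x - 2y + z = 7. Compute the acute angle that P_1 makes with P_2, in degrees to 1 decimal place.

62.2

LN = (8, -3, 11), LH = (0, -1, -1); a normal to P_1 is LN × LH = (14, 8, -8).
Using L: P_1 has equation 14x + 8y - 8z = -46.
cos θ = |n₁·n₂| / (|n₁||n₂|) = |46| / (√324 · √30).
θ = arccos(0.46658) ≈ 62.2°.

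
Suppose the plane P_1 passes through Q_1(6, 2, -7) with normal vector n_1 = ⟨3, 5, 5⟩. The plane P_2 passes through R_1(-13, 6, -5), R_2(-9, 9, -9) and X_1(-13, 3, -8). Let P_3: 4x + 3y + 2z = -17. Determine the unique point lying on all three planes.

(-9, 11, -7)

P_1: n_1·r = n_1·Q_1 gives 3x + 5y + 5z = -7.
R_1R_2 = (4, 3, -4), R_1X_1 = (0, -3, -3); a normal to P_2 is R_1R_2 × R_1X_1 = (-21, 12, -12).
Using R_1: P_2 has equation -21x + 12y - 12z = 405.
Solving the 3×3 linear system 3x + 5y + 5z = -7, -21x + 12y - 12z = 405, 4x + 3y + 2z = -17 (e.g. by elimination or Cramer's rule, determinant = -405) gives (-9, 11, -7).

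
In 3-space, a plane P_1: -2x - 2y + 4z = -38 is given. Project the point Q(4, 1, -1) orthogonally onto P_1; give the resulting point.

Foot = Q − λn with λ = (n·Q − d)/|n|² = (-14 − (-38))/24 = 1.
Foot = (4, 1, -1) − 1·(-2, -2, 4) = (6, 3, -5).

(6, 3, -5)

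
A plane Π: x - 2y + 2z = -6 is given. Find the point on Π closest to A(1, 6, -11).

Foot = A − λn with λ = (n·A − d)/|n|² = (-33 − (-6))/9 = -3.
Foot = (1, 6, -11) − (-3)·(1, -2, 2) = (4, 0, -5).

(4, 0, -5)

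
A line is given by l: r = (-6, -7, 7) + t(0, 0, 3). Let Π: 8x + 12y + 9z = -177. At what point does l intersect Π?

Substitute r = (-6, -7, 7) + t(0, 0, 3) into the plane: -69 + 27t = -177, so t = -4.
Intersection: (-6, -7, 7) + (-4)·(0, 0, 3) = (-6, -7, -5).

(-6, -7, -5)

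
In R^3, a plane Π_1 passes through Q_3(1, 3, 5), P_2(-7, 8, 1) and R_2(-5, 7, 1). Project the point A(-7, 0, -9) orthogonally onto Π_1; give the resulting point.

Q_3P_2 = (-8, 5, -4), Q_3R_2 = (-6, 4, -4); a normal to Π_1 is Q_3P_2 × Q_3R_2 = (-4, -8, -2).
Using Q_3: Π_1 has equation -4x - 8y - 2z = -38.
Foot = A − λn with λ = (n·A − d)/|n|² = (46 − (-38))/84 = 1.
Foot = (-7, 0, -9) − 1·(-4, -8, -2) = (-3, 8, -7).

(-3, 8, -7)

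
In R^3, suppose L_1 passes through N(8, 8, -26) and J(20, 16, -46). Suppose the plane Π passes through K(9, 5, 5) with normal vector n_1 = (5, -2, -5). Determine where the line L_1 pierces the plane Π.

(-4, 0, -6)

A direction vector for L_1 is J − N = (12, 8, -20).
Π: n_1·r = n_1·K gives 5x - 2y - 5z = 10.
Substitute r = (8, 8, -26) + t(12, 8, -20) into the plane: 154 + 144t = 10, so t = -1.
Intersection: (8, 8, -26) + (-1)·(12, 8, -20) = (-4, 0, -6).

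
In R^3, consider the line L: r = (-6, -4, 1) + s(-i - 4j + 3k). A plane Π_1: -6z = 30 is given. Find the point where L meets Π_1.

(-4, 4, -5)

Substitute r = (-6, -4, 1) + t(-1, -4, 3) into the plane: -6 + (-18)t = 30, so t = -2.
Intersection: (-6, -4, 1) + (-2)·(-1, -4, 3) = (-4, 4, -5).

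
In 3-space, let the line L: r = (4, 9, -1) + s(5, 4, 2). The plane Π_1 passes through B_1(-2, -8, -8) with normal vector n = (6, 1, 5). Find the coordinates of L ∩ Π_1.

Π_1: n·r = n·B_1 gives 6x + y + 5z = -60.
Substitute r = (4, 9, -1) + t(5, 4, 2) into the plane: 28 + 44t = -60, so t = -2.
Intersection: (4, 9, -1) + (-2)·(5, 4, 2) = (-6, 1, -5).

(-6, 1, -5)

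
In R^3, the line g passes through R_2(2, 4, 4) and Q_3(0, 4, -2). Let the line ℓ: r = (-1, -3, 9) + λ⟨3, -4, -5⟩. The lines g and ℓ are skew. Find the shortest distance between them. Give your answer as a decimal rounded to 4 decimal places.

8.1620

A direction vector for g is Q_3 − R_2 = (-2, 0, -6).
Common perpendicular direction n = (-2, 0, -6) × (3, -4, -5) = (-24, -28, 8).
With w = (-1, -3, 9) − (2, 4, 4) = (-3, -7, 5), w · n = 308.
Distance = |w · n| / |n| = |308| / √1424 ≈ 8.1620.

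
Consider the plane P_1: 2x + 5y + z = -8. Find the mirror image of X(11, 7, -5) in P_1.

λ = (n·X − d)/|n|² = (52 − (-8))/30 = 2.
Reflection = X − 2λn = (11, 7, -5) − 4·(2, 5, 1) = (3, -13, -9).

(3, -13, -9)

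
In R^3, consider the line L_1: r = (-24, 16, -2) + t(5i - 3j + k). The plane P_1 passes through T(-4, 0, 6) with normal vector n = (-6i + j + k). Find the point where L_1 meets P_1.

(-4, 4, 2)

P_1: n·r = n·T gives -6x + y + z = 30.
Substitute r = (-24, 16, -2) + t(5, -3, 1) into the plane: 158 + (-32)t = 30, so t = 4.
Intersection: (-24, 16, -2) + 4·(5, -3, 1) = (-4, 4, 2).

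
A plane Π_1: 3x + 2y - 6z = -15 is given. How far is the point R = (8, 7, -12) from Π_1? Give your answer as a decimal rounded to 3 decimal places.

17.857

n·R − d = (3)·(8) + (2)·(7) + (-6)·(-12) − (-15) = 125; |n| = √49.
Distance = |125| / √49 = 125/√49 ≈ 17.857.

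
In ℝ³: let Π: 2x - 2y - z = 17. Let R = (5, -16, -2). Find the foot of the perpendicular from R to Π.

Foot = R − λn with λ = (n·R − d)/|n|² = (44 − 17)/9 = 3.
Foot = (5, -16, -2) − 3·(2, -2, -1) = (-1, -10, 1).

(-1, -10, 1)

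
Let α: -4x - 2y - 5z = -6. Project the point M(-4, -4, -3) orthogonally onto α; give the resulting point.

(0, -2, 2)

Foot = M − λn with λ = (n·M − d)/|n|² = (39 − (-6))/45 = 1.
Foot = (-4, -4, -3) − 1·(-4, -2, -5) = (0, -2, 2).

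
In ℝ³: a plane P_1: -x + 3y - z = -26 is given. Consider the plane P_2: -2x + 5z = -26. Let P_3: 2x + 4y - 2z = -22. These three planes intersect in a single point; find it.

(3, -9, -4)

Solving the 3×3 linear system -x + 3y - z = -26, -2x + 5z = -26, 2x + 4y - 2z = -22 (e.g. by elimination or Cramer's rule, determinant = 46) gives (3, -9, -4).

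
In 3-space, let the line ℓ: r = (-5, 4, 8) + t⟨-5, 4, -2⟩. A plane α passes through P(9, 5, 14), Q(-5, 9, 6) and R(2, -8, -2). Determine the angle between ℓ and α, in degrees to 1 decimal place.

PQ = (-14, 4, -8), PR = (-7, -13, -16); a normal to α is PQ × PR = (-168, -168, 210).
Using P: α has equation -168x - 168y + 210z = 588.
sin θ = |n·v| / (|n||v|) = |-252| / (√100548 · √45) = 0.11847.
θ ≈ 6.8°.

6.8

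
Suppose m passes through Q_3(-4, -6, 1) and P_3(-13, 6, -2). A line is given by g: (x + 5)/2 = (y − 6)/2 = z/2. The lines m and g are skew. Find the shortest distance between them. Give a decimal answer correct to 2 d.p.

2.94

A direction vector for m is P_3 − Q_3 = (-9, 12, -3).
g has direction (2, 2, 2) through (-5, 6, 0).
Common perpendicular direction n = (-9, 12, -3) × (2, 2, 2) = (30, 12, -42).
With w = (-5, 6, 0) − (-4, -6, 1) = (-1, 12, -1), w · n = 156.
Distance = |w · n| / |n| = |156| / √2808 ≈ 2.94.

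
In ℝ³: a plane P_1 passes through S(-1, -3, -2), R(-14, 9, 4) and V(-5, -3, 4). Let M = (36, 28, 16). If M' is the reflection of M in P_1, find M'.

SR = (-13, 12, 6), SV = (-4, 0, 6); a normal to P_1 is SR × SV = (72, 54, 48).
Using S: P_1 has equation 72x + 54y + 48z = -330.
λ = (n·M − d)/|n|² = (4872 − (-330))/10404 = 1/2.
Reflection = M − 2λn = (36, 28, 16) − 1·(72, 54, 48) = (-36, -26, -32).

(-36, -26, -32)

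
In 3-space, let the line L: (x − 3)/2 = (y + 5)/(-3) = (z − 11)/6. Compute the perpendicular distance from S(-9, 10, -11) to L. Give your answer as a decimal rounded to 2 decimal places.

L has direction (2, -3, 6) through (3, -5, 11).
Taking (3, -5, 11) on L with direction v = (2, -3, 6): w = S − (3, -5, 11) = (-12, 15, -22), and w × v = (24, 28, 6).
Distance = |w × v| / |v| = √1396 / √49 ≈ 5.34.

5.34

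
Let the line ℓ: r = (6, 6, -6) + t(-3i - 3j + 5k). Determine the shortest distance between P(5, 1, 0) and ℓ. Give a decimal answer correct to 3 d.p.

Taking (6, 6, -6) on ℓ with direction v = (-3, -3, 5): w = P − (6, 6, -6) = (-1, -5, 6), and w × v = (-7, -13, -12).
Distance = |w × v| / |v| = √362 / √43 ≈ 2.901.

2.901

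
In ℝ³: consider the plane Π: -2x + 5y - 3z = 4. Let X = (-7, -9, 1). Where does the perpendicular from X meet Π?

Foot = X − λn with λ = (n·X − d)/|n|² = (-34 − 4)/38 = -1.
Foot = (-7, -9, 1) − (-1)·(-2, 5, -3) = (-9, -4, -2).

(-9, -4, -2)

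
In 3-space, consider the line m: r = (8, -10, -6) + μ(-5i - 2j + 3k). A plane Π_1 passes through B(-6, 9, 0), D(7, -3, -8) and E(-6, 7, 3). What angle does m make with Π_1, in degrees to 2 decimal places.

37.05

BD = (13, -12, -8), BE = (0, -2, 3); a normal to Π_1 is BD × BE = (-52, -39, -26).
Using B: Π_1 has equation -52x - 39y - 26z = -39.
sin θ = |n·v| / (|n||v|) = |260| / (√4901 · √38) = 0.60248.
θ ≈ 37.05°.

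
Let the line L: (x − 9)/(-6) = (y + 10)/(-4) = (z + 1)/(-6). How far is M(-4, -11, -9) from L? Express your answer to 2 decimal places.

L has direction (-6, -4, -6) through (9, -10, -1).
Taking (9, -10, -1) on L with direction v = (-6, -4, -6): w = M − (9, -10, -1) = (-13, -1, -8), and w × v = (-26, -30, 46).
Distance = |w × v| / |v| = √3692 / √88 ≈ 6.48.

6.48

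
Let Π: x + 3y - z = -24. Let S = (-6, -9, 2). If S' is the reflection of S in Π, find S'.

(-4, -3, 0)

λ = (n·S − d)/|n|² = (-35 − (-24))/11 = -1.
Reflection = S − 2λn = (-6, -9, 2) − (-2)·(1, 3, -1) = (-4, -3, 0).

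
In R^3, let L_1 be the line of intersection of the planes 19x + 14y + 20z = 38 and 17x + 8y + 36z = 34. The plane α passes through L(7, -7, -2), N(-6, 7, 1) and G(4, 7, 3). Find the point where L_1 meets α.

Direction of L_1: (19, 14, 20) × (17, 8, 36) = (344, -344, -86).
A point on L_1: solving the two plane equations with x = 14 gives (14, -12, -3).
LN = (-13, 14, 3), LG = (-3, 14, 5); a normal to α is LN × LG = (28, 56, -140).
Using L: α has equation 28x + 56y - 140z = 84.
Substitute r = (14, -12, -3) + t(344, -344, -86) into the plane: 140 + 2408t = 84, so t = -1/43.
Intersection: (14, -12, -3) + (-1/43)·(344, -344, -86) = (6, -4, -1).

(6, -4, -1)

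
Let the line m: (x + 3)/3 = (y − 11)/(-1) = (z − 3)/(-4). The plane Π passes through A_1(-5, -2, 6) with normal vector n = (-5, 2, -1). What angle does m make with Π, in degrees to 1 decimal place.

m has direction (3, -1, -4) through (-3, 11, 3).
Π: n·r = n·A_1 gives -5x + 2y - z = 15.
sin θ = |n·v| / (|n||v|) = |-13| / (√30 · √26) = 0.46547.
θ ≈ 27.7°.

27.7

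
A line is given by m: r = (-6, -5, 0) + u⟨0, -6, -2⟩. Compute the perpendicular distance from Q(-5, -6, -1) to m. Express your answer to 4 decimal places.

1.1832

Taking (-6, -5, 0) on m with direction v = (0, -6, -2): w = Q − (-6, -5, 0) = (1, -1, -1), and w × v = (-4, 2, -6).
Distance = |w × v| / |v| = √56 / √40 ≈ 1.1832.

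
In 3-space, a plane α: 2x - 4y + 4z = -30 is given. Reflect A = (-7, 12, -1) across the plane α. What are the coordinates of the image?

λ = (n·A − d)/|n|² = (-66 − (-30))/36 = -1.
Reflection = A − 2λn = (-7, 12, -1) − (-2)·(2, -4, 4) = (-3, 4, 7).

(-3, 4, 7)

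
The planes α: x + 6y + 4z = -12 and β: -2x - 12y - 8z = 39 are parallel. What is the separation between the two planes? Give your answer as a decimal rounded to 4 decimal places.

Rescale β by 1/(-2): x + 6y + 4z = -39/2. Then distance = |-12 − (-39/2)| / √53 ≈ 1.0302.

1.0302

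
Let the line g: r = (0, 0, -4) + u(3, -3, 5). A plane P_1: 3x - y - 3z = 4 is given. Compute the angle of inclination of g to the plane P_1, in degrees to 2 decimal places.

6.02

sin θ = |n·v| / (|n||v|) = |-3| / (√19 · √43) = 0.10496.
θ ≈ 6.02°.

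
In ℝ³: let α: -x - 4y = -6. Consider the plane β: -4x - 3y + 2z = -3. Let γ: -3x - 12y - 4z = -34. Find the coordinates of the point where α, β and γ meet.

(2, 1, 4)

Solving the 3×3 linear system -x - 4y = -6, -4x - 3y + 2z = -3, -3x - 12y - 4z = -34 (e.g. by elimination or Cramer's rule, determinant = 52) gives (2, 1, 4).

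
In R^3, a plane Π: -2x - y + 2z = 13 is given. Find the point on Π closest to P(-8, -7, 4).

(-4, -5, 0)

Foot = P − λn with λ = (n·P − d)/|n|² = (31 − 13)/9 = 2.
Foot = (-8, -7, 4) − 2·(-2, -1, 2) = (-4, -5, 0).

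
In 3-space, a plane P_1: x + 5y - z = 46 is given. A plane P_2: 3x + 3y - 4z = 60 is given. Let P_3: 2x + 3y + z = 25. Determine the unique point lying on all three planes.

(5, 7, -6)

Solving the 3×3 linear system x + 5y - z = 46, 3x + 3y - 4z = 60, 2x + 3y + z = 25 (e.g. by elimination or Cramer's rule, determinant = -43) gives (5, 7, -6).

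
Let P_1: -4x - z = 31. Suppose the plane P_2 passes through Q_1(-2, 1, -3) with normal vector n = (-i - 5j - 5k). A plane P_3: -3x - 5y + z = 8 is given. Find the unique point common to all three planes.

P_2: n·r = n·Q_1 gives -x - 5y - 5z = 12.
Solving the 3×3 linear system -4x - z = 31, -x - 5y - 5z = 12, -3x - 5y + z = 8 (e.g. by elimination or Cramer's rule, determinant = 130) gives (-7, 2, -3).

(-7, 2, -3)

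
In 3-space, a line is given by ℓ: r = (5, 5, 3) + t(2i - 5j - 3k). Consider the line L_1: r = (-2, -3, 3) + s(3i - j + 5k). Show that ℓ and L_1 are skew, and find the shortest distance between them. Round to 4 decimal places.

Common perpendicular direction n = (2, -5, -3) × (3, -1, 5) = (-28, -19, 13).
With w = (-2, -3, 3) − (5, 5, 3) = (-7, -8, 0), w · n = 348.
Since n ≠ 0 the lines are not parallel, and w · n = 348 ≠ 0 so they do not intersect; hence they are skew.
Distance = |w · n| / |n| = |348| / √1314 ≈ 9.6002.

9.6002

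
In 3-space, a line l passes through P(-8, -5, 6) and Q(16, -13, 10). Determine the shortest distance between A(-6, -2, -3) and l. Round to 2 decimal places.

A direction vector for l is Q − P = (24, -8, 4).
Taking (-8, -5, 6) on l with direction v = (24, -8, 4): w = A − (-8, -5, 6) = (2, 3, -9), and w × v = (-60, -224, -88).
Distance = |w × v| / |v| = √61520 / √656 ≈ 9.68.

9.68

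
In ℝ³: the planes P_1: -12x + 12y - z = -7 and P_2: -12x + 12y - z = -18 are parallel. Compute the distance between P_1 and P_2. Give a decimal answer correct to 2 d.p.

Same normal n = (-12, 12, -1) with |n| = √289; distance = |-7 − (-18)| / |n| = 11/√289 ≈ 0.65.

0.65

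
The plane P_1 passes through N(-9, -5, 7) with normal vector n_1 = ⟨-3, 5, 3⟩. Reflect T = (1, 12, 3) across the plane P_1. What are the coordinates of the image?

P_1: n_1·r = n_1·N gives -3x + 5y + 3z = 23.
λ = (n·T − d)/|n|² = (66 − 23)/43 = 1.
Reflection = T − 2λn = (1, 12, 3) − 2·(-3, 5, 3) = (7, 2, -3).

(7, 2, -3)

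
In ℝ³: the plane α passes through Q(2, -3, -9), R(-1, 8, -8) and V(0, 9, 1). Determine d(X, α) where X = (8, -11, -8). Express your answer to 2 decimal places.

3.40

QR = (-3, 11, 1), QV = (-2, 12, 10); a normal to α is QR × QV = (98, 28, -14).
Using Q: α has equation 98x + 28y - 14z = 238.
n·X − d = (98)·(8) + (28)·(-11) + (-14)·(-8) − 238 = 350; |n| = √10584.
Distance = |350| / √10584 = 350/√10584 ≈ 3.40.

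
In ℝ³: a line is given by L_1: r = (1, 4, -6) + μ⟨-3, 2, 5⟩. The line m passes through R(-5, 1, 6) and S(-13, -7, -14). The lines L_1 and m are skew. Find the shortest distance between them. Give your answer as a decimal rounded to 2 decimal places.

A direction vector for m is S − R = (-8, -8, -20).
Common perpendicular direction n = (-3, 2, 5) × (-8, -8, -20) = (0, -100, 40).
With w = (-5, 1, 6) − (1, 4, -6) = (-6, -3, 12), w · n = 780.
Distance = |w · n| / |n| = |780| / √11600 ≈ 7.24.

7.24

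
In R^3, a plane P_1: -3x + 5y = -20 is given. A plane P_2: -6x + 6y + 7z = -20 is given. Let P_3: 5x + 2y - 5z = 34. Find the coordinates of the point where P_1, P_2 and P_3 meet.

Solving the 3×3 linear system -3x + 5y = -20, -6x + 6y + 7z = -20, 5x + 2y - 5z = 34 (e.g. by elimination or Cramer's rule, determinant = 157) gives (10, 2, 4).

(10, 2, 4)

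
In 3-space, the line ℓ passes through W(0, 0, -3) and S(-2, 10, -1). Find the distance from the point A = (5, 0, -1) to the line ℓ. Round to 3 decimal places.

5.354

A direction vector for ℓ is S − W = (-2, 10, 2).
Taking (0, 0, -3) on ℓ with direction v = (-2, 10, 2): w = A − (0, 0, -3) = (5, 0, 2), and w × v = (-20, -14, 50).
Distance = |w × v| / |v| = √3096 / √108 ≈ 5.354.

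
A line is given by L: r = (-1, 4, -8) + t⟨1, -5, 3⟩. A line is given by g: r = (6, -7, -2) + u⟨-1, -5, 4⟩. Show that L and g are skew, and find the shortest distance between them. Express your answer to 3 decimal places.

Common perpendicular direction n = (1, -5, 3) × (-1, -5, 4) = (-5, -7, -10).
With w = (6, -7, -2) − (-1, 4, -8) = (7, -11, 6), w · n = -18.
Since n ≠ 0 the lines are not parallel, and w · n = -18 ≠ 0 so they do not intersect; hence they are skew.
Distance = |w · n| / |n| = |-18| / √174 ≈ 1.365.

1.365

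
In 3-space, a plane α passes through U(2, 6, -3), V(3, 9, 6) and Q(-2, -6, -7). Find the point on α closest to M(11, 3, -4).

UV = (1, 3, 9), UQ = (-4, -12, -4); a normal to α is UV × UQ = (96, -32, 0).
Using U: α has equation 96x - 32y = 0.
Foot = M − λn with λ = (n·M − d)/|n|² = (960 − 0)/10240 = 3/32.
Foot = (11, 3, -4) − (3/32)·(96, -32, 0) = (2, 6, -4).

(2, 6, -4)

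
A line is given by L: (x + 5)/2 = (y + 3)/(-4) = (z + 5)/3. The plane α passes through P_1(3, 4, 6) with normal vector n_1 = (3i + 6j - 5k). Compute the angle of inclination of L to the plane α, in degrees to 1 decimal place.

L has direction (2, -4, 3) through (-5, -3, -5).
α: n_1·r = n_1·P_1 gives 3x + 6y - 5z = 3.
sin θ = |n·v| / (|n||v|) = |-33| / (√70 · √29) = 0.73243.
θ ≈ 47.1°.

47.1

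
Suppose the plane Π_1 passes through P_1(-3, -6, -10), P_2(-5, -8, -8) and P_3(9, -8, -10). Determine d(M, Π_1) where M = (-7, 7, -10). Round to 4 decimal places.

7.9796

P_1P_2 = (-2, -2, 2), P_1P_3 = (12, -2, 0); a normal to Π_1 is P_1P_2 × P_1P_3 = (4, 24, 28).
Using P_1: Π_1 has equation 4x + 24y + 28z = -436.
n·M − d = (4)·(-7) + (24)·(7) + (28)·(-10) − (-436) = 296; |n| = √1376.
Distance = |296| / √1376 = 296/√1376 ≈ 7.9796.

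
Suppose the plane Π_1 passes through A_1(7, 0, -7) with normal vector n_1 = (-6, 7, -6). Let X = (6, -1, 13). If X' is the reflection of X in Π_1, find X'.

(-6, 13, 1)

Π_1: n_1·r = n_1·A_1 gives -6x + 7y - 6z = 0.
λ = (n·X − d)/|n|² = (-121 − 0)/121 = -1.
Reflection = X − 2λn = (6, -1, 13) − (-2)·(-6, 7, -6) = (-6, 13, 1).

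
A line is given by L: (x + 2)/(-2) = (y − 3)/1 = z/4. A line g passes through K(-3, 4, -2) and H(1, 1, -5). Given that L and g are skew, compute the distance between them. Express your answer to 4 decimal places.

0.2206

L has direction (-2, 1, 4) through (-2, 3, 0).
A direction vector for g is H − K = (4, -3, -3).
Common perpendicular direction n = (-2, 1, 4) × (4, -3, -3) = (9, 10, 2).
With w = (-3, 4, -2) − (-2, 3, 0) = (-1, 1, -2), w · n = -3.
Distance = |w · n| / |n| = |-3| / √185 ≈ 0.2206.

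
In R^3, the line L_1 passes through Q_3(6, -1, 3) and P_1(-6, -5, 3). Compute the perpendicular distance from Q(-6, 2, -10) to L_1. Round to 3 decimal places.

A direction vector for L_1 is P_1 − Q_3 = (-12, -4, 0).
Taking (6, -1, 3) on L_1 with direction v = (-12, -4, 0): w = Q − (6, -1, 3) = (-12, 3, -13), and w × v = (-52, 156, 84).
Distance = |w × v| / |v| = √34096 / √160 ≈ 14.598.

14.598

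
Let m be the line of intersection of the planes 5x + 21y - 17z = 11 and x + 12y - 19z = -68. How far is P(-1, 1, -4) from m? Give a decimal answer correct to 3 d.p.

Direction of m: (5, 21, -17) × (1, 12, -19) = (-195, 78, 39).
A point on m: solving the two plane equations with x = 5 gives (5, 5, 7).
Taking (5, 5, 7) on m with direction v = (-195, 78, 39): w = P − (5, 5, 7) = (-6, -4, -11), and w × v = (702, 2379, -1248).
Distance = |w × v| / |v| = √7709949 / √45630 ≈ 12.999.

12.999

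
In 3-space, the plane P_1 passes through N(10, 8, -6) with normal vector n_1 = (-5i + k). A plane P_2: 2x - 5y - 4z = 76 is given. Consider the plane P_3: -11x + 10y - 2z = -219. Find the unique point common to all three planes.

P_1: n_1·r = n_1·N gives -5x + z = -56.
Solving the 3×3 linear system -5x + z = -56, 2x - 5y - 4z = 76, -11x + 10y - 2z = -219 (e.g. by elimination or Cramer's rule, determinant = -285) gives (11, -10, -1).

(11, -10, -1)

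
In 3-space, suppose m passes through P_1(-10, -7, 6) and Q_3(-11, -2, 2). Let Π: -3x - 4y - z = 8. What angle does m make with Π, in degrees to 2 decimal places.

23.17

A direction vector for m is Q_3 − P_1 = (-1, 5, -4).
sin θ = |n·v| / (|n||v|) = |-13| / (√26 · √42) = 0.39340.
θ ≈ 23.17°.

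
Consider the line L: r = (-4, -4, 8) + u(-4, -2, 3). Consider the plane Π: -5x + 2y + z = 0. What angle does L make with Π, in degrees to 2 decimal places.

sin θ = |n·v| / (|n||v|) = |19| / (√30 · √29) = 0.64416.
θ ≈ 40.10°.

40.10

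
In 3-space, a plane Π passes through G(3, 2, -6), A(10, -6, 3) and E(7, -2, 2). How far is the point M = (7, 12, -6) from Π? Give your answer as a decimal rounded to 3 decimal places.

GA = (7, -8, 9), GE = (4, -4, 8); a normal to Π is GA × GE = (-28, -20, 4).
Using G: Π has equation -28x - 20y + 4z = -148.
n·M − d = (-28)·(7) + (-20)·(12) + (4)·(-6) − (-148) = -312; |n| = √1200.
Distance = |-312| / √1200 = 312/√1200 ≈ 9.007.

9.007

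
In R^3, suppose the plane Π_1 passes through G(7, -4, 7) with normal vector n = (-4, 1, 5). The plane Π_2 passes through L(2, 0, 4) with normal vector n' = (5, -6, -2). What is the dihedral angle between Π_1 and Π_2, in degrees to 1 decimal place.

Π_1: n·r = n·G gives -4x + y + 5z = 3.
Π_2: n'·r = n'·L gives 5x - 6y - 2z = 2.
cos θ = |n₁·n₂| / (|n₁||n₂|) = |-36| / (√42 · √65).
θ = arccos(0.68900) ≈ 46.4°.

46.4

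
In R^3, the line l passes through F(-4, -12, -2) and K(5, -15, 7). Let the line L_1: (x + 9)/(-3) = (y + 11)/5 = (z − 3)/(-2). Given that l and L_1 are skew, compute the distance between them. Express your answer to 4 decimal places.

6.7988

A direction vector for l is K − F = (9, -3, 9).
L_1 has direction (-3, 5, -2) through (-9, -11, 3).
Common perpendicular direction n = (9, -3, 9) × (-3, 5, -2) = (-39, -9, 36).
With w = (-9, -11, 3) − (-4, -12, -2) = (-5, 1, 5), w · n = 366.
Distance = |w · n| / |n| = |366| / √2898 ≈ 6.7988.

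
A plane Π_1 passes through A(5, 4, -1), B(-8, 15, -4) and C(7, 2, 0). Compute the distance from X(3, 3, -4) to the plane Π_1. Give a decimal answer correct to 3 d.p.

AB = (-13, 11, -3), AC = (2, -2, 1); a normal to Π_1 is AB × AC = (5, 7, 4).
Using A: Π_1 has equation 5x + 7y + 4z = 49.
n·X − d = (5)·(3) + (7)·(3) + (4)·(-4) − 49 = -29; |n| = √90.
Distance = |-29| / √90 = 29/√90 ≈ 3.057.

3.057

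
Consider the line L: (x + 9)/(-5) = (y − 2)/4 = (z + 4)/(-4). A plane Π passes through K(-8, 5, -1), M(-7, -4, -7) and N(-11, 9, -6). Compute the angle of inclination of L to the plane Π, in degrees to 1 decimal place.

16.2

L has direction (-5, 4, -4) through (-9, 2, -4).
KM = (1, -9, -6), KN = (-3, 4, -5); a normal to Π is KM × KN = (69, 23, -23).
Using K: Π has equation 69x + 23y - 23z = -414.
sin θ = |n·v| / (|n||v|) = |-161| / (√5819 · √57) = 0.27955.
θ ≈ 16.2°.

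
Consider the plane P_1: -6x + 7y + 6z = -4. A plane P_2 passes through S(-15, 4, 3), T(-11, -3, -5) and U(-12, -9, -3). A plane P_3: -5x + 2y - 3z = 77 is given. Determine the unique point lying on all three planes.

ST = (4, -7, -8), SU = (3, -13, -6); a normal to P_2 is ST × SU = (-62, 0, -31).
Using S: P_2 has equation -62x - 31z = 837.
Solving the 3×3 linear system -6x + 7y + 6z = -4, -62x - 31z = 837, -5x + 2y - 3z = 77 (e.g. by elimination or Cramer's rule, determinant = -1333) gives (-8, 2, -11).

(-8, 2, -11)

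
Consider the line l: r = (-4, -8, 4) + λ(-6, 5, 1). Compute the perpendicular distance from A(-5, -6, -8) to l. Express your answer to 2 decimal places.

12.20

Taking (-4, -8, 4) on l with direction v = (-6, 5, 1): w = A − (-4, -8, 4) = (-1, 2, -12), and w × v = (62, 73, 7).
Distance = |w × v| / |v| = √9222 / √62 ≈ 12.20.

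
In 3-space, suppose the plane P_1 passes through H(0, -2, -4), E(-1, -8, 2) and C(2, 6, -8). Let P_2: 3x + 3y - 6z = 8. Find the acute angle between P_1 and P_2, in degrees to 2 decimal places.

HE = (-1, -6, 6), HC = (2, 8, -4); a normal to P_1 is HE × HC = (-24, 8, 4).
Using H: P_1 has equation -24x + 8y + 4z = -32.
cos θ = |n₁·n₂| / (|n₁||n₂|) = |-72| / (√656 · √54).
θ = arccos(0.38255) ≈ 67.51°.

67.51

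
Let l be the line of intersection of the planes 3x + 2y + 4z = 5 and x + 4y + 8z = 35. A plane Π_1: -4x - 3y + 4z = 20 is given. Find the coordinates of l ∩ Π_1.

Direction of l: (3, 2, 4) × (1, 4, 8) = (0, -20, 10).
A point on l: solving the two plane equations with y = -4 gives (-5, -4, 7).
Substitute r = (-5, -4, 7) + t(0, -20, 10) into the plane: 60 + 100t = 20, so t = -2/5.
Intersection: (-5, -4, 7) + (-2/5)·(0, -20, 10) = (-5, 4, 3).

(-5, 4, 3)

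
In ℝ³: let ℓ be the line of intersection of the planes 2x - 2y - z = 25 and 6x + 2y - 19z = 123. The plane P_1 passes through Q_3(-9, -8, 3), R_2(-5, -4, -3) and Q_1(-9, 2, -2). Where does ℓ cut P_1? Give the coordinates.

(1, -8, -7)

Direction of ℓ: (2, -2, -1) × (6, 2, -19) = (40, 32, 16).
A point on ℓ: solving the two plane equations with x = -4 gives (-4, -12, -9).
Q_3R_2 = (4, 4, -6), Q_3Q_1 = (0, 10, -5); a normal to P_1 is Q_3R_2 × Q_3Q_1 = (40, 20, 40).
Using Q_3: P_1 has equation 40x + 20y + 40z = -400.
Substitute r = (-4, -12, -9) + t(40, 32, 16) into the plane: -760 + 2880t = -400, so t = 1/8.
Intersection: (-4, -12, -9) + (1/8)·(40, 32, 16) = (1, -8, -7).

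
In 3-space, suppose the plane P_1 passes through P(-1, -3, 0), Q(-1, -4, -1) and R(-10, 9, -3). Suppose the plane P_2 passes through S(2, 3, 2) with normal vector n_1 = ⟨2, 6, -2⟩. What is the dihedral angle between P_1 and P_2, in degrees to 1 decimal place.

PQ = (0, -1, -1), PR = (-9, 12, -3); a normal to P_1 is PQ × PR = (15, 9, -9).
Using P: P_1 has equation 15x + 9y - 9z = -42.
P_2: n_1·r = n_1·S gives 2x + 6y - 2z = 18.
cos θ = |n₁·n₂| / (|n₁||n₂|) = |102| / (√387 · √44).
θ = arccos(0.78166) ≈ 38.6°.

38.6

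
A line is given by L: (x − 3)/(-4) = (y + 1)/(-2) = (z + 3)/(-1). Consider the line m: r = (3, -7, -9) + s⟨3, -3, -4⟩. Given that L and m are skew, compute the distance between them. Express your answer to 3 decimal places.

L has direction (-4, -2, -1) through (3, -1, -3).
Common perpendicular direction n = (-4, -2, -1) × (3, -3, -4) = (5, -19, 18).
With w = (3, -7, -9) − (3, -1, -3) = (0, -6, -6), w · n = 6.
Distance = |w · n| / |n| = |6| / √710 ≈ 0.225.

0.225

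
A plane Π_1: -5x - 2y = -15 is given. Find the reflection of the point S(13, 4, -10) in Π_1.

(-7, -4, -10)

λ = (n·S − d)/|n|² = (-73 − (-15))/29 = -2.
Reflection = S − 2λn = (13, 4, -10) − (-4)·(-5, -2, 0) = (-7, -4, -10).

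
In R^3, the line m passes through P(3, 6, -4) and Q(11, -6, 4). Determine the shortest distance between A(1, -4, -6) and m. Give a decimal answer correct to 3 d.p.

8.918

A direction vector for m is Q − P = (8, -12, 8).
Taking (3, 6, -4) on m with direction v = (8, -12, 8): w = A − (3, 6, -4) = (-2, -10, -2), and w × v = (-104, 0, 104).
Distance = |w × v| / |v| = √21632 / √272 ≈ 8.918.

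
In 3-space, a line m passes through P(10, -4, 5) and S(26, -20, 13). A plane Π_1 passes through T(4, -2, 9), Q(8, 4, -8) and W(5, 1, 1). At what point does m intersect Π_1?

A direction vector for m is S − P = (16, -16, 8).
TQ = (4, 6, -17), TW = (1, 3, -8); a normal to Π_1 is TQ × TW = (3, 15, 6).
Using T: Π_1 has equation 3x + 15y + 6z = 36.
Substitute r = (10, -4, 5) + t(16, -16, 8) into the plane: 0 + (-144)t = 36, so t = -1/4.
Intersection: (10, -4, 5) + (-1/4)·(16, -16, 8) = (6, 0, 3).

(6, 0, 3)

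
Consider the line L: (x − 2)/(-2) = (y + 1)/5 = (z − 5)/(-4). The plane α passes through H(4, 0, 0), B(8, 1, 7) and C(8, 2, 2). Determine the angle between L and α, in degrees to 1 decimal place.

42.9

L has direction (-2, 5, -4) through (2, -1, 5).
HB = (4, 1, 7), HC = (4, 2, 2); a normal to α is HB × HC = (-12, 20, 4).
Using H: α has equation -12x + 20y + 4z = -48.
sin θ = |n·v| / (|n||v|) = |108| / (√560 · √45) = 0.68034.
θ ≈ 42.9°.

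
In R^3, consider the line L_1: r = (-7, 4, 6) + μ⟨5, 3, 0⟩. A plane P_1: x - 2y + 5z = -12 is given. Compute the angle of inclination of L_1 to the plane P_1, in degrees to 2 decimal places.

sin θ = |n·v| / (|n||v|) = |-1| / (√30 · √34) = 0.03131.
θ ≈ 1.79°.

1.79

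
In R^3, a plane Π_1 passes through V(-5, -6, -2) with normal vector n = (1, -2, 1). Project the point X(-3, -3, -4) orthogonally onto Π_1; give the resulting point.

(-2, -5, -3)

Π_1: n·r = n·V gives x - 2y + z = 5.
Foot = X − λn with λ = (n·X − d)/|n|² = (-1 − 5)/6 = -1.
Foot = (-3, -3, -4) − (-1)·(1, -2, 1) = (-2, -5, -3).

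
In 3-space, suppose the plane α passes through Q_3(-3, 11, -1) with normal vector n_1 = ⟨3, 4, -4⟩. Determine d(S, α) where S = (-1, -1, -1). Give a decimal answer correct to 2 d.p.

6.56

α: n_1·r = n_1·Q_3 gives 3x + 4y - 4z = 39.
n·S − d = (3)·(-1) + (4)·(-1) + (-4)·(-1) − 39 = -42; |n| = √41.
Distance = |-42| / √41 = 42/√41 ≈ 6.56.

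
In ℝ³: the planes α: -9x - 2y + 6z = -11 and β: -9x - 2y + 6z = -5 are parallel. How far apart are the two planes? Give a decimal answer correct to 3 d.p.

0.545

Same normal n = (-9, -2, 6) with |n| = √121; distance = |-11 − (-5)| / |n| = 6/√121 ≈ 0.545.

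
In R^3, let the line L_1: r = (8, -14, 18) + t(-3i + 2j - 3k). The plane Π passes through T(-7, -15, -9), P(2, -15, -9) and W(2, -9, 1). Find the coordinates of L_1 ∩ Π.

(-4, -6, 6)

TP = (9, 0, 0), TW = (9, 6, 10); a normal to Π is TP × TW = (0, -90, 54).
Using T: Π has equation -90y + 54z = 864.
Substitute r = (8, -14, 18) + t(-3, 2, -3) into the plane: 2232 + (-342)t = 864, so t = 4.
Intersection: (8, -14, 18) + 4·(-3, 2, -3) = (-4, -6, 6).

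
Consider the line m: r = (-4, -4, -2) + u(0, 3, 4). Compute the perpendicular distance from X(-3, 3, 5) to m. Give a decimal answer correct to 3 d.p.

Taking (-4, -4, -2) on m with direction v = (0, 3, 4): w = X − (-4, -4, -2) = (1, 7, 7), and w × v = (7, -4, 3).
Distance = |w × v| / |v| = √74 / √25 ≈ 1.720.

1.720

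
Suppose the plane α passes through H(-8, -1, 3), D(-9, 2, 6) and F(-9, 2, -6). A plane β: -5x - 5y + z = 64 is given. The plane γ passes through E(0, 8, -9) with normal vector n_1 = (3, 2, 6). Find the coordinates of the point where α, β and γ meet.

(-6, -7, -1)

HD = (-1, 3, 3), HF = (-1, 3, -9); a normal to α is HD × HF = (-36, -12, 0).
Using H: α has equation -36x - 12y = 300.
γ: n_1·r = n_1·E gives 3x + 2y + 6z = -38.
Solving the 3×3 linear system -36x - 12y = 300, -5x - 5y + z = 64, 3x + 2y + 6z = -38 (e.g. by elimination or Cramer's rule, determinant = 756) gives (-6, -7, -1).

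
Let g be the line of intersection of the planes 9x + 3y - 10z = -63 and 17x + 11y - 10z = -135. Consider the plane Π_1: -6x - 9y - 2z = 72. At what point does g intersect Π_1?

(-1, -8, 3)

Direction of g: (9, 3, -10) × (17, 11, -10) = (80, -80, 48).
A point on g: solving the two plane equations with x = -6 gives (-6, -3, 0).
Substitute r = (-6, -3, 0) + t(80, -80, 48) into the plane: 63 + 144t = 72, so t = 1/16.
Intersection: (-6, -3, 0) + (1/16)·(80, -80, 48) = (-1, -8, 3).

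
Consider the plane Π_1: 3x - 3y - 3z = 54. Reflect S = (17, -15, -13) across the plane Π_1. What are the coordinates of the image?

(-1, 3, 5)

λ = (n·S − d)/|n|² = (135 − 54)/27 = 3.
Reflection = S − 2λn = (17, -15, -13) − 6·(3, -3, -3) = (-1, 3, 5).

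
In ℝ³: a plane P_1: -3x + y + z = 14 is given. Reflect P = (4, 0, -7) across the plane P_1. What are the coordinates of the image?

λ = (n·P − d)/|n|² = (-19 − 14)/11 = -3.
Reflection = P − 2λn = (4, 0, -7) − (-6)·(-3, 1, 1) = (-14, 6, -1).

(-14, 6, -1)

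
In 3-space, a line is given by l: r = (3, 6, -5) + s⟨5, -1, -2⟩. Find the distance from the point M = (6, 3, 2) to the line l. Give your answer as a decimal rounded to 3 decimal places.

Taking (3, 6, -5) on l with direction v = (5, -1, -2): w = M − (3, 6, -5) = (3, -3, 7), and w × v = (13, 41, 12).
Distance = |w × v| / |v| = √1994 / √30 ≈ 8.153.

8.153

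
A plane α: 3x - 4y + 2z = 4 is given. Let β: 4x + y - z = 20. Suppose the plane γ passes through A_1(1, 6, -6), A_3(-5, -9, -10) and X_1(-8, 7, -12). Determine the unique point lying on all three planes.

A_1A_3 = (-6, -15, -4), A_1X_1 = (-9, 1, -6); a normal to γ is A_1A_3 × A_1X_1 = (94, 0, -141).
Using A_1: γ has equation 94x - 141z = 940.
Solving the 3×3 linear system 3x - 4y + 2z = 4, 4x + y - z = 20, 94x - 141z = 940 (e.g. by elimination or Cramer's rule, determinant = -2491) gives (4, 0, -4).

(4, 0, -4)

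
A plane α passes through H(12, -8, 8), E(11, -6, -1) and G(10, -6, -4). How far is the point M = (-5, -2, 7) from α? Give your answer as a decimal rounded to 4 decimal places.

15.6003

HE = (-1, 2, -9), HG = (-2, 2, -12); a normal to α is HE × HG = (-6, 6, 2).
Using H: α has equation -6x + 6y + 2z = -104.
n·M − d = (-6)·(-5) + (6)·(-2) + (2)·(7) − (-104) = 136; |n| = √76.
Distance = |136| / √76 = 136/√76 ≈ 15.6003.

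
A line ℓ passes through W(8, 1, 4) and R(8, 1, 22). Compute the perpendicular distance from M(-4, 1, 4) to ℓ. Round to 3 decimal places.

12.000

A direction vector for ℓ is R − W = (0, 0, 18).
Taking (8, 1, 4) on ℓ with direction v = (0, 0, 18): w = M − (8, 1, 4) = (-12, 0, 0), and w × v = (0, 216, 0).
Distance = |w × v| / |v| = √46656 / √324 ≈ 12.000.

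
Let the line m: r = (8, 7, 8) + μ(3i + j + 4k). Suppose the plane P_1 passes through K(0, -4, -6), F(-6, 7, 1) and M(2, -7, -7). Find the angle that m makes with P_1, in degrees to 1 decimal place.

KF = (-6, 11, 7), KM = (2, -3, -1); a normal to P_1 is KF × KM = (10, 8, -4).
Using K: P_1 has equation 10x + 8y - 4z = -8.
sin θ = |n·v| / (|n||v|) = |22| / (√180 · √26) = 0.32159.
θ ≈ 18.8°.

18.8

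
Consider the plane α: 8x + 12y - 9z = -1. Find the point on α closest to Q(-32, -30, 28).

(-8, 6, 1)

Foot = Q − λn with λ = (n·Q − d)/|n|² = (-868 − (-1))/289 = -3.
Foot = (-32, -30, 28) − (-3)·(8, 12, -9) = (-8, 6, 1).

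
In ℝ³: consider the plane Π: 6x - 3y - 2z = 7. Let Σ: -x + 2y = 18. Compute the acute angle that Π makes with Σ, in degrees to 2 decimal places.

39.95

cos θ = |n₁·n₂| / (|n₁||n₂|) = |-12| / (√49 · √5).
θ = arccos(0.76665) ≈ 39.95°.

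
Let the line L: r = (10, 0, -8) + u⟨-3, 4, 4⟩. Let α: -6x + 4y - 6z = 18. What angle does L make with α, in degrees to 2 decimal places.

9.58

sin θ = |n·v| / (|n||v|) = |10| / (√88 · √41) = 0.16648.
θ ≈ 9.58°.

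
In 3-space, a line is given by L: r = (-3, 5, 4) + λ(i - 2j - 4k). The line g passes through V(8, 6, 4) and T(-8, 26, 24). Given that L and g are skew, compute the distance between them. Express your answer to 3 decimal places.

7.979

A direction vector for g is T − V = (-16, 20, 20).
Common perpendicular direction n = (1, -2, -4) × (-16, 20, 20) = (40, 44, -12).
With w = (8, 6, 4) − (-3, 5, 4) = (11, 1, 0), w · n = 484.
Distance = |w · n| / |n| = |484| / √3680 ≈ 7.979.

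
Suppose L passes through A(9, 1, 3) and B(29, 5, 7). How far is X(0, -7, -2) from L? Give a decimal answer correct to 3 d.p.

A direction vector for L is B − A = (20, 4, 4).
Taking (9, 1, 3) on L with direction v = (20, 4, 4): w = X − (9, 1, 3) = (-9, -8, -5), and w × v = (-12, -64, 124).
Distance = |w × v| / |v| = √19616 / √432 ≈ 6.739.

6.739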